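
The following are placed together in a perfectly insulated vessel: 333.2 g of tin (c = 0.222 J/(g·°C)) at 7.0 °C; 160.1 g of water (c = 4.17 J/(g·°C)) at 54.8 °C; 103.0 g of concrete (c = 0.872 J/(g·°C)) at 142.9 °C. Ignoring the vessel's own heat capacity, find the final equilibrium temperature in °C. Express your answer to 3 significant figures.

Σ mᵢcᵢ(T − Tᵢ) = 0  ⇒  T = Σ mᵢcᵢTᵢ / Σ mᵢcᵢ
Σ mᵢcᵢ = 333.2×0.222 + 160.1×4.17 + 103.0×0.872 = 831.4034
Σ mᵢcᵢTᵢ = 73.9704×7.0 + 667.617×54.8 + 89.816×142.9 = 49938
T = 49938 / 831.4034 = 60.06 °C

T_f = 60.1 °C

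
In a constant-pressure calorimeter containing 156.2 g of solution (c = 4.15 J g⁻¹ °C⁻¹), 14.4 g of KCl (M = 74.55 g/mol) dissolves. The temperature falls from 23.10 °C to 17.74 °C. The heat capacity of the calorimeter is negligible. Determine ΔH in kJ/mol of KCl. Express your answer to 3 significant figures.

|ΔT| = |17.74 − 23.10| = 5.36 °C
|q_surr| = (156.2 × 4.15) × 5.36 = 648.23 × 5.36 = 3475 J
n(KCl) = 14.4 / 74.55 = 0.1932 mol
Temperature fell, so q_rxn = +|q_surr| = 3.475 kJ
ΔH = q_rxn / n = 17.99 kJ/mol

ΔH = 18.0 kJ/mol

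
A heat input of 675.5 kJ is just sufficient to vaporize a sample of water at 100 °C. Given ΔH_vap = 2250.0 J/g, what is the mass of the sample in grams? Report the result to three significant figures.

m = q / ΔH_vap = 675500 J / 2250.0 J/g = 300 g

m = 300 g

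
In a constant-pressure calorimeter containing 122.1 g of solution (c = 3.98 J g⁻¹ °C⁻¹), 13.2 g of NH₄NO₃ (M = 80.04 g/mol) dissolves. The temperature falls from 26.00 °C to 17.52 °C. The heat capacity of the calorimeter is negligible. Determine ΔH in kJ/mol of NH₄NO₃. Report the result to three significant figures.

|ΔT| = |17.52 − 26.00| = 8.48 °C
|q_surr| = (122.1 × 3.98) × 8.48 = 485.958 × 8.48 = 4121 J
n(NH₄NO₃) = 13.2 / 80.04 = 0.1649 mol
Temperature fell, so q_rxn = +|q_surr| = 4.121 kJ
ΔH = q_rxn / n = 24.99 kJ/mol

ΔH = 25.0 kJ/mol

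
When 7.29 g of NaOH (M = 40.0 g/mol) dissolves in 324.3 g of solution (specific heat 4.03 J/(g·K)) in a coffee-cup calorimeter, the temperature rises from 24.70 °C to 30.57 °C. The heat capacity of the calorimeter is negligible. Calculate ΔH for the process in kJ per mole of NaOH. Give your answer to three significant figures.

|ΔT| = |30.57 − 24.70| = 5.87 °C
|q_surr| = (324.3 × 4.03) × 5.87 = 1306.929 × 5.87 = 7672 J
n(NaOH) = 7.29 / 40.0 = 0.1823 mol
Temperature rose, so q_rxn = −|q_surr| = -7.672 kJ
ΔH = q_rxn / n = -42.08 kJ/mol

ΔH = -42.1 kJ/mol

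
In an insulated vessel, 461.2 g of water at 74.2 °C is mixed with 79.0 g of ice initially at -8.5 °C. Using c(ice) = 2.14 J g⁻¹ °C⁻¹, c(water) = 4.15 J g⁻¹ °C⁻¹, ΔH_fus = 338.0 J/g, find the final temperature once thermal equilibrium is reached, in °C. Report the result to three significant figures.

Heat to bring ice to 0 °C and melt it: q₁ = 79.0×2.14×8.5 + 79.0×338.0 = 28139 J
Heat the water can supply cooling to 0 °C: 461.2×4.15×74.2 = 142017 J > q₁, so all ice melts.
Energy balance: 461.2×4.15×(74.2 − T) = 28139 + 79.0×4.15×(T − 0)
1913.98(74.2 − T) = 28139 + 327.85 T
142017 − 28139 = 2241.83 T
T = 113878 / 2241.83 = 50.80 °C

T_f = 50.8 °C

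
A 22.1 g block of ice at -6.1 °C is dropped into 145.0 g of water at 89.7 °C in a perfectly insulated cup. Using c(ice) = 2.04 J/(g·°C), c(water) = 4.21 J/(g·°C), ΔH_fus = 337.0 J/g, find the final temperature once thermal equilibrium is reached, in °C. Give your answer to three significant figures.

T_f = 66.9 °C

Heat to bring ice to 0 °C and melt it: q₁ = 22.1×2.04×6.1 + 22.1×337.0 = 7722.7 J
Heat the water can supply cooling to 0 °C: 145.0×4.21×89.7 = 54757.4 J > q₁, so all ice melts.
Energy balance: 145.0×4.21×(89.7 − T) = 7722.7 + 22.1×4.21×(T − 0)
610.45(89.7 − T) = 7722.7 + 93.041 T
54757.4 − 7722.7 = 703.491 T
T = 47034.7 / 703.491 = 66.86 °C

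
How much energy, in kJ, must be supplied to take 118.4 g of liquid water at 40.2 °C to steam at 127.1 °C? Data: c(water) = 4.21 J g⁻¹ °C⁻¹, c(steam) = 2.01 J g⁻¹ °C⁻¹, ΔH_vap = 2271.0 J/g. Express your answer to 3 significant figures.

q = 305 kJ

q1 (heat water 40.2→100.0 °C): 118.4 × 4.21 × 59.8 = 29808 J
q2 (vaporize at 100 °C): 118.4 × 2271.0 = 268886 J
q3 (heat steam 100.0→127.1 °C): 118.4 × 2.01 × 27.1 = 6449 J
Total: 29808 + 268886 + 6449 = 305143 J = 305 kJ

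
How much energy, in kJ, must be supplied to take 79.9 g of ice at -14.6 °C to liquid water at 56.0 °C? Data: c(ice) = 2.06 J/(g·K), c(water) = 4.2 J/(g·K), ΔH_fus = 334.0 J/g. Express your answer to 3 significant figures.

q = 47.9 kJ

q1 (heat ice -14.6→0.0 °C): 79.9 × 2.06 × 14.6 = 2403 J
q2 (melt at 0 °C): 79.9 × 334.0 = 26687 J
q3 (heat water 0.0→56.0 °C): 79.9 × 4.2 × 56.0 = 18792 J
Total: 2403 + 26687 + 18792 = 47882 J = 47.9 kJ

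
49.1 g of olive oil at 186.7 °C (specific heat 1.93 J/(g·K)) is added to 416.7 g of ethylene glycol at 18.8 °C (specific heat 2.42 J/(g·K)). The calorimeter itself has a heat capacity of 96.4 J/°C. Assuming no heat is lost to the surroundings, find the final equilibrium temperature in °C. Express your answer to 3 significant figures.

T_f = 32.1 °C

Heat lost by olive oil = heat gained by ethylene glycol + calorimeter.
(49.1)(1.93)(186.7 − T) = [(416.7)(2.42) + 96.4](T − 18.8)
94.763 (186.7 − T) = 1104.814 (T − 18.8)
17692 − 94.763 T = 1104.814 T − 20771
38463 = 1199.577 T
T = 32.06 °C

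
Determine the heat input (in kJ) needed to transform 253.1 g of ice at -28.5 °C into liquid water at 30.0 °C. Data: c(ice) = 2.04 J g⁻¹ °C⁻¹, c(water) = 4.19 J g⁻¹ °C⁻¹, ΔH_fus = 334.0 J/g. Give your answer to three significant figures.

q = 131 kJ

q1 (heat ice -28.5→0.0 °C): 253.1 × 2.04 × 28.5 = 14715 J
q2 (melt at 0 °C): 253.1 × 334.0 = 84535 J
q3 (heat water 0.0→30.0 °C): 253.1 × 4.19 × 30.0 = 31815 J
Total: 14715 + 84535 + 31815 = 131065 J = 131 kJ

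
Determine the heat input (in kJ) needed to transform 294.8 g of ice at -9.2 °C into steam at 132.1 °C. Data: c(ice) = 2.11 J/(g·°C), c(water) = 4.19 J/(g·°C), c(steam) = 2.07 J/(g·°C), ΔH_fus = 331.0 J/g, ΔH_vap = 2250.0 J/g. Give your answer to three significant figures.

q1 (heat ice -9.2→0.0 °C): 294.8 × 2.11 × 9.2 = 5723 J
q2 (melt at 0 °C): 294.8 × 331.0 = 97579 J
q3 (heat water 0.0→100.0 °C): 294.8 × 4.19 × 100.0 = 123521 J
q4 (vaporize at 100 °C): 294.8 × 2250.0 = 663300 J
q5 (heat steam 100.0→132.1 °C): 294.8 × 2.07 × 32.1 = 19589 J
Total: 5723 + 97579 + 123521 + 663300 + 19589 = 909712 J = 910 kJ

q = 910 kJ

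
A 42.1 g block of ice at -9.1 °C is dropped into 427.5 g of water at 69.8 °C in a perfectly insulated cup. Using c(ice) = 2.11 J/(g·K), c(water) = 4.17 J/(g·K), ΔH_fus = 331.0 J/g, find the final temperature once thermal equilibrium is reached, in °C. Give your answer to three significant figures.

Heat to bring ice to 0 °C and melt it: q₁ = 42.1×2.11×9.1 + 42.1×331.0 = 14743 J
Heat the water can supply cooling to 0 °C: 427.5×4.17×69.8 = 124431 J > q₁, so all ice melts.
Energy balance: 427.5×4.17×(69.8 − T) = 14743 + 42.1×4.17×(T − 0)
1782.675(69.8 − T) = 14743 + 175.557 T
124431 − 14743 = 1958.232 T
T = 109688 / 1958.232 = 56.01 °C

T_f = 56.0 °C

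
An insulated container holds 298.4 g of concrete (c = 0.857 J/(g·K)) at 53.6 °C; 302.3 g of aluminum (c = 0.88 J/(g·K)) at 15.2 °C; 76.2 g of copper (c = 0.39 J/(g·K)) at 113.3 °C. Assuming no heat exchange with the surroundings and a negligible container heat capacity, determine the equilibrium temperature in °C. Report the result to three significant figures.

T_f = 38.3 °C

Σ mᵢcᵢ(T − Tᵢ) = 0  ⇒  T = Σ mᵢcᵢTᵢ / Σ mᵢcᵢ
Σ mᵢcᵢ = 298.4×0.857 + 302.3×0.88 + 76.2×0.39 = 551.4708
Σ mᵢcᵢTᵢ = 255.7288×53.6 + 266.024×15.2 + 29.718×113.3 = 21118
T = 21118 / 551.4708 = 38.29 °C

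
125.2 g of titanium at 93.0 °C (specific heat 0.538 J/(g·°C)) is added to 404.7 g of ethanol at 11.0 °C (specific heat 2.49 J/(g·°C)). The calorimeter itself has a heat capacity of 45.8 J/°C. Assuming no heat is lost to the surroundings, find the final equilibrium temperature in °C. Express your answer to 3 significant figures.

T_f = 15.9 °C

Heat lost by titanium = heat gained by ethanol + calorimeter.
(125.2)(0.538)(93.0 − T) = [(404.7)(2.49) + 45.8](T − 11.0)
67.3576 (93.0 − T) = 1053.503 (T − 11.0)
6264.3 − 67.3576 T = 1053.503 T − 11589
17853.3 = 1120.8606 T
T = 15.93 °C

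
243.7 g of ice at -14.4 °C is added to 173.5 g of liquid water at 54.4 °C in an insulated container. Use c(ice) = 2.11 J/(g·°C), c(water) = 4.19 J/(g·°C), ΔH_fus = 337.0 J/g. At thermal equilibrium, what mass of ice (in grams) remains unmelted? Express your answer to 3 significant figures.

Heat to warm all ice to 0 °C: 243.7×2.11×14.4 = 7404.6 J
Heat released by water cooling to 0 °C: 173.5×4.19×54.4 = 39547 J
39547 J < 7404.6 + 243.7×337.0 = 89531.5 J, so not all ice melts; final T = 0 °C.
Heat left for melting: 39547 − 7404.6 = 32142.4 J
Mass melted = 32142.4 / 337.0 = 95.38 g
Ice remaining = 243.7 − 95.38 = 148.32 g

m_ice remaining = 148 g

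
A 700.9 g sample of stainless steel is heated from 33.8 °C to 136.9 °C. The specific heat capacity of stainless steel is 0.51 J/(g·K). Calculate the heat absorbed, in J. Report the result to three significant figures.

q = 36900 J

q = m c ΔT = 700.9 × 0.51 × (136.9 − 33.8)
q = 700.9 × 0.51 × 103.1 = 36850 J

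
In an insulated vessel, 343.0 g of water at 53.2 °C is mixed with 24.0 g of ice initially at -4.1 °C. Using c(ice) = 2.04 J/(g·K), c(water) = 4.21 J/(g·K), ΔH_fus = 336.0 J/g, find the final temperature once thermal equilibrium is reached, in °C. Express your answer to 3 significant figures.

Heat to bring ice to 0 °C and melt it: q₁ = 24.0×2.04×4.1 + 24.0×336.0 = 8264.7 J
Heat the water can supply cooling to 0 °C: 343.0×4.21×53.2 = 76822.4 J > q₁, so all ice melts.
Energy balance: 343.0×4.21×(53.2 − T) = 8264.7 + 24.0×4.21×(T − 0)
1444.03(53.2 − T) = 8264.7 + 101.04 T
76822.4 − 8264.7 = 1545.07 T
T = 68557.7 / 1545.07 = 44.37 °C

T_f = 44.4 °C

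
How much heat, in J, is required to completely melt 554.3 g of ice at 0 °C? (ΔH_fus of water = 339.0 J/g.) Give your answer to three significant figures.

q = m × ΔH_fus = 554.3 × 339.0 = 187900 J

q = 188000 J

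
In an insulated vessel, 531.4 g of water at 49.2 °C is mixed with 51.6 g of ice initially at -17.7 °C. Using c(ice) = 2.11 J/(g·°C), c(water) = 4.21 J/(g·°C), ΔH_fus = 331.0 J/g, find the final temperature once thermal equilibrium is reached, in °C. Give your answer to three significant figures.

T_f = 37.1 °C

Heat to bring ice to 0 °C and melt it: q₁ = 51.6×2.11×17.7 + 51.6×331.0 = 19007 J
Heat the water can supply cooling to 0 °C: 531.4×4.21×49.2 = 110070 J > q₁, so all ice melts.
Energy balance: 531.4×4.21×(49.2 − T) = 19007 + 51.6×4.21×(T − 0)
2237.194(49.2 − T) = 19007 + 217.236 T
110070 − 19007 = 2454.430 T
T = 91063 / 2454.430 = 37.10 °C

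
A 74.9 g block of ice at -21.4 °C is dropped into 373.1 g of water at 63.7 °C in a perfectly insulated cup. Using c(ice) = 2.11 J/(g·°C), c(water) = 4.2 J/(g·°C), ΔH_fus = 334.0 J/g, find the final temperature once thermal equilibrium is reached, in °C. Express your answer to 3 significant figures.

T_f = 38.0 °C

Heat to bring ice to 0 °C and melt it: q₁ = 74.9×2.11×21.4 + 74.9×334.0 = 28399 J
Heat the water can supply cooling to 0 °C: 373.1×4.2×63.7 = 99819.2 J > q₁, so all ice melts.
Energy balance: 373.1×4.2×(63.7 − T) = 28399 + 74.9×4.2×(T − 0)
1567.02(63.7 − T) = 28399 + 314.58 T
99819.2 − 28399 = 1881.60 T
T = 71420.2 / 1881.60 = 37.96 °C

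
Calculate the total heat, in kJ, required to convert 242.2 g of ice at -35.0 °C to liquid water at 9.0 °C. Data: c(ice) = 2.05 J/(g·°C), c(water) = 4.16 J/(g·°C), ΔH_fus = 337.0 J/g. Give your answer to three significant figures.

q = 108 kJ

q1 (heat ice -35.0→0.0 °C): 242.2 × 2.05 × 35.0 = 17378 J
q2 (melt at 0 °C): 242.2 × 337.0 = 81621 J
q3 (heat water 0.0→9.0 °C): 242.2 × 4.16 × 9.0 = 9068 J
Total: 17378 + 81621 + 9068 = 108067 J = 108 kJ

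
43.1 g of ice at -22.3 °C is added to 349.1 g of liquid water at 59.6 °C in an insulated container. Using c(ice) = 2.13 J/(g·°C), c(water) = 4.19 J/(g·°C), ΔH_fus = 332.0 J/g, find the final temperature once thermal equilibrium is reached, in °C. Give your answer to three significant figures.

Heat to bring ice to 0 °C and melt it: q₁ = 43.1×2.13×22.3 + 43.1×332.0 = 16356 J
Heat the water can supply cooling to 0 °C: 349.1×4.19×59.6 = 87178.6 J > q₁, so all ice melts.
Energy balance: 349.1×4.19×(59.6 − T) = 16356 + 43.1×4.19×(T − 0)
1462.729(59.6 − T) = 16356 + 180.589 T
87178.6 − 16356 = 1643.318 T
T = 70822.6 / 1643.318 = 43.10 °C

T_f = 43.1 °C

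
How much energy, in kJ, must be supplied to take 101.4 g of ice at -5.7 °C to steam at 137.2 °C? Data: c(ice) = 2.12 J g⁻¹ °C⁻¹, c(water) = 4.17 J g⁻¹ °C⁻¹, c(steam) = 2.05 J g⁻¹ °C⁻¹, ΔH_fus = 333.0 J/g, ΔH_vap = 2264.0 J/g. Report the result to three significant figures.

q = 315 kJ

q1 (heat ice -5.7→0.0 °C): 101.4 × 2.12 × 5.7 = 1225 J
q2 (melt at 0 °C): 101.4 × 333.0 = 33766 J
q3 (heat water 0.0→100.0 °C): 101.4 × 4.17 × 100.0 = 42284 J
q4 (vaporize at 100 °C): 101.4 × 2264.0 = 229570 J
q5 (heat steam 100.0→137.2 °C): 101.4 × 2.05 × 37.2 = 7733 J
Total: 1225 + 33766 + 42284 + 229570 + 7733 = 314578 J = 315 kJ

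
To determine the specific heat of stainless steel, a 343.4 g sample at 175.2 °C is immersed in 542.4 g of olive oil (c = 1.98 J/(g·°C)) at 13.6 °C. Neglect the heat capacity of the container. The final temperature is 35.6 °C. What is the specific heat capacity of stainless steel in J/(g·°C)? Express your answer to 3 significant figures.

c = 0.493 J/(g·°C)

q_gained = (542.4 × 1.98) × (35.6 − 13.6) = 23630 J
q_lost = 343.4 × c × (175.2 − 35.6) = 47938.64 c
Set equal: c = 23630 / 47938.64 = 0.493 J/(g·°C)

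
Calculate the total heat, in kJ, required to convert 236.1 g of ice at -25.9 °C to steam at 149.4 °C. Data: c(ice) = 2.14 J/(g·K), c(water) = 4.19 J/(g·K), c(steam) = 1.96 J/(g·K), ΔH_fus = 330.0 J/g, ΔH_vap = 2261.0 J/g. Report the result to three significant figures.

q = 747 kJ

q1 (heat ice -25.9→0.0 °C): 236.1 × 2.14 × 25.9 = 13086 J
q2 (melt at 0 °C): 236.1 × 330.0 = 77913 J
q3 (heat water 0.0→100.0 °C): 236.1 × 4.19 × 100.0 = 98926 J
q4 (vaporize at 100 °C): 236.1 × 2261.0 = 533822 J
q5 (heat steam 100.0→149.4 °C): 236.1 × 1.96 × 49.4 = 22860 J
Total: 13086 + 77913 + 98926 + 533822 + 22860 = 746607 J = 747 kJ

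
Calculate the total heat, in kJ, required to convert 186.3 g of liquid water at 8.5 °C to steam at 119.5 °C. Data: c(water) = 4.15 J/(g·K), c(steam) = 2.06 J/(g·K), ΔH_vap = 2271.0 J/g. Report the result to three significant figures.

q1 (heat water 8.5→100.0 °C): 186.3 × 4.15 × 91.5 = 70743 J
q2 (vaporize at 100 °C): 186.3 × 2271.0 = 423087 J
q3 (heat steam 100.0→119.5 °C): 186.3 × 2.06 × 19.5 = 7484 J
Total: 70743 + 423087 + 7484 = 501314 J = 501 kJ

q = 501 kJ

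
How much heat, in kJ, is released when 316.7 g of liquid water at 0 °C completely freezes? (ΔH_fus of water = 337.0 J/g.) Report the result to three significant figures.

q = 107 kJ

q = m × ΔH_fus = 316.7 × 337.0 = 106700 J = 107 kJ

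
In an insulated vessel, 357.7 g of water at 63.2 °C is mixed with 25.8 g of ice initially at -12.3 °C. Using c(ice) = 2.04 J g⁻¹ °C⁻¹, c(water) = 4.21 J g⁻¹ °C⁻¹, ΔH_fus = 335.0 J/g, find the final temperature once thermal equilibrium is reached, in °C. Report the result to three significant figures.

T_f = 53.2 °C

Heat to bring ice to 0 °C and melt it: q₁ = 25.8×2.04×12.3 + 25.8×335.0 = 9290.4 J
Heat the water can supply cooling to 0 °C: 357.7×4.21×63.2 = 95174.0 J > q₁, so all ice melts.
Energy balance: 357.7×4.21×(63.2 − T) = 9290.4 + 25.8×4.21×(T − 0)
1505.917(63.2 − T) = 9290.4 + 108.618 T
95174.0 − 9290.4 = 1614.535 T
T = 85883.6 / 1614.535 = 53.19 °C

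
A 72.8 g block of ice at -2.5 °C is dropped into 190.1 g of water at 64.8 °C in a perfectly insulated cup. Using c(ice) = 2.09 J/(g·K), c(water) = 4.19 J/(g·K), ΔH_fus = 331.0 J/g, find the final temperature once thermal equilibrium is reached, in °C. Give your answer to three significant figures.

Heat to bring ice to 0 °C and melt it: q₁ = 72.8×2.09×2.5 + 72.8×331.0 = 24477 J
Heat the water can supply cooling to 0 °C: 190.1×4.19×64.8 = 51614.4 J > q₁, so all ice melts.
Energy balance: 190.1×4.19×(64.8 − T) = 24477 + 72.8×4.19×(T − 0)
796.519(64.8 − T) = 24477 + 305.032 T
51614.4 − 24477 = 1101.551 T
T = 27137.4 / 1101.551 = 24.64 °C

T_f = 24.6 °C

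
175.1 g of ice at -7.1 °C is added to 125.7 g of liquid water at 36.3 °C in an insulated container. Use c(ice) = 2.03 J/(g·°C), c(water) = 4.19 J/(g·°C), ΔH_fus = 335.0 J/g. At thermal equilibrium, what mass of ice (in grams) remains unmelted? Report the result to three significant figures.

Heat to warm all ice to 0 °C: 175.1×2.03×7.1 = 2523.7 J
Heat released by water cooling to 0 °C: 125.7×4.19×36.3 = 19119 J
19119 J < 2523.7 + 175.1×335.0 = 61182.2 J, so not all ice melts; final T = 0 °C.
Heat left for melting: 19119 − 2523.7 = 16595.3 J
Mass melted = 16595.3 / 335.0 = 49.54 g
Ice remaining = 175.1 − 49.54 = 125.56 g

m_ice remaining = 126 g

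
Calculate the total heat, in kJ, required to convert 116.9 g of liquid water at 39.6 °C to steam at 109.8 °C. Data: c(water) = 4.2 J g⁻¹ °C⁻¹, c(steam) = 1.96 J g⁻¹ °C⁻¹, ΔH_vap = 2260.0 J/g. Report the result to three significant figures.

q1 (heat water 39.6→100.0 °C): 116.9 × 4.2 × 60.4 = 29655 J
q2 (vaporize at 100 °C): 116.9 × 2260.0 = 264194 J
q3 (heat steam 100.0→109.8 °C): 116.9 × 1.96 × 9.8 = 2245 J
Total: 29655 + 264194 + 2245 = 296094 J = 296 kJ

q = 296 kJ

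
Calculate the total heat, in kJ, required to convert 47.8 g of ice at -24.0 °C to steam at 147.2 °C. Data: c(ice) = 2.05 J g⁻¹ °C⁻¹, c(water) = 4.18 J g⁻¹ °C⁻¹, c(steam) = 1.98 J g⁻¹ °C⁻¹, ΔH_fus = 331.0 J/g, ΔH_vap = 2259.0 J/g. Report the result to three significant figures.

q = 151 kJ

q1 (heat ice -24.0→0.0 °C): 47.8 × 2.05 × 24.0 = 2352 J
q2 (melt at 0 °C): 47.8 × 331.0 = 15822 J
q3 (heat water 0.0→100.0 °C): 47.8 × 4.18 × 100.0 = 19980 J
q4 (vaporize at 100 °C): 47.8 × 2259.0 = 107980 J
q5 (heat steam 100.0→147.2 °C): 47.8 × 1.98 × 47.2 = 4467 J
Total: 2352 + 15822 + 19980 + 107980 + 4467 = 150601 J = 151 kJ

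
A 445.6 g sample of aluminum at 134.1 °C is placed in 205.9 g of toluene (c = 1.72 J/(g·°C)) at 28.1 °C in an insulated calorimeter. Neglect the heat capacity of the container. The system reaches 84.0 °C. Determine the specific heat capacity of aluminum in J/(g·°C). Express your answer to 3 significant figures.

c = 0.887 J/(g·°C)

q_gained = (205.9 × 1.72) × (84.0 − 28.1) = 19800 J
q_lost = 445.6 × c × (134.1 − 84.0) = 22324.56 c
Set equal: c = 19800 / 22324.56 = 0.887 J/(g·°C)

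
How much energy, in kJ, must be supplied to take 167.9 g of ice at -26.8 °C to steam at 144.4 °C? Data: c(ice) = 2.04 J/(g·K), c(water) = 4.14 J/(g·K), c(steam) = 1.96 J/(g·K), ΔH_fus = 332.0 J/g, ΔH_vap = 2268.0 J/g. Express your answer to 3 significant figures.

q = 530 kJ

q1 (heat ice -26.8→0.0 °C): 167.9 × 2.04 × 26.8 = 9179 J
q2 (melt at 0 °C): 167.9 × 332.0 = 55743 J
q3 (heat water 0.0→100.0 °C): 167.9 × 4.14 × 100.0 = 69511 J
q4 (vaporize at 100 °C): 167.9 × 2268.0 = 380797 J
q5 (heat steam 100.0→144.4 °C): 167.9 × 1.96 × 44.4 = 14611 J
Total: 9179 + 55743 + 69511 + 380797 + 14611 = 529841 J = 530 kJ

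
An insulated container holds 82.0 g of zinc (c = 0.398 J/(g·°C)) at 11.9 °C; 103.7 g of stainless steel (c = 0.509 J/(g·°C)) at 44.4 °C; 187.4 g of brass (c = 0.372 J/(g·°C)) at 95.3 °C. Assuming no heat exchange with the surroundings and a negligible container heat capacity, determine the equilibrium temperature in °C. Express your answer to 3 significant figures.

Σ mᵢcᵢ(T − Tᵢ) = 0  ⇒  T = Σ mᵢcᵢTᵢ / Σ mᵢcᵢ
Σ mᵢcᵢ = 82.0×0.398 + 103.7×0.509 + 187.4×0.372 = 155.1321
Σ mᵢcᵢTᵢ = 32.636×11.9 + 52.7833×44.4 + 69.7128×95.3 = 9375.6
T = 9375.6 / 155.1321 = 60.44 °C

T_f = 60.4 °C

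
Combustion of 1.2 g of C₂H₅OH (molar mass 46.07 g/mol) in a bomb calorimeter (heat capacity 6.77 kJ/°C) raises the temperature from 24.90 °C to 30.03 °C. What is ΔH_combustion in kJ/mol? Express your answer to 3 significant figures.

ΔH = -1330 kJ/mol

ΔT = 30.03 − 24.90 = 5.13 °C
q_cal = C_cal × ΔT = 6.77 × 5.13 = 34.7301 kJ
n = 1.2 / 46.07 = 0.02605 mol
q_rxn = −q_cal = -34.7301 kJ
ΔH = -34.7301 / 0.02605 = -1333 kJ/mol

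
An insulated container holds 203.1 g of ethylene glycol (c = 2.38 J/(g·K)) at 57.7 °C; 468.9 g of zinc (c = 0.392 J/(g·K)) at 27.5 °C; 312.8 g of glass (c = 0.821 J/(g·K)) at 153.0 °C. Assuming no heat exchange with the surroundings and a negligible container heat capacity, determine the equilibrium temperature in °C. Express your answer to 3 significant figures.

T_f = 78.2 °C

Σ mᵢcᵢ(T − Tᵢ) = 0  ⇒  T = Σ mᵢcᵢTᵢ / Σ mᵢcᵢ
Σ mᵢcᵢ = 203.1×2.38 + 468.9×0.392 + 312.8×0.821 = 923.9956
Σ mᵢcᵢTᵢ = 483.378×57.7 + 183.8088×27.5 + 256.8088×153.0 = 72237
T = 72237 / 923.9956 = 78.18 °C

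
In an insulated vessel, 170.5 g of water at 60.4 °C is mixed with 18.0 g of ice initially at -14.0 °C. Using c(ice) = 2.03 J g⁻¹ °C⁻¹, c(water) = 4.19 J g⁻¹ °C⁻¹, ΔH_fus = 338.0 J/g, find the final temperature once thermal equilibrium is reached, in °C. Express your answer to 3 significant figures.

T_f = 46.3 °C

Heat to bring ice to 0 °C and melt it: q₁ = 18.0×2.03×14.0 + 18.0×338.0 = 6595.6 J
Heat the water can supply cooling to 0 °C: 170.5×4.19×60.4 = 43149.5 J > q₁, so all ice melts.
Energy balance: 170.5×4.19×(60.4 − T) = 6595.6 + 18.0×4.19×(T − 0)
714.395(60.4 − T) = 6595.6 + 75.42 T
43149.5 − 6595.6 = 789.815 T
T = 36553.9 / 789.815 = 46.28 °C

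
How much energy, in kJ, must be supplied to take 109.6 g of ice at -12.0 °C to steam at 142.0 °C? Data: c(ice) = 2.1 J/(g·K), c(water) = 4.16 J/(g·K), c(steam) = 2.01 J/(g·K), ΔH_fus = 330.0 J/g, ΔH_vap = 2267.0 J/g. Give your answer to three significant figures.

q = 342 kJ

q1 (heat ice -12.0→0.0 °C): 109.6 × 2.1 × 12.0 = 2762 J
q2 (melt at 0 °C): 109.6 × 330.0 = 36168 J
q3 (heat water 0.0→100.0 °C): 109.6 × 4.16 × 100.0 = 45594 J
q4 (vaporize at 100 °C): 109.6 × 2267.0 = 248463 J
q5 (heat steam 100.0→142.0 °C): 109.6 × 2.01 × 42.0 = 9252 J
Total: 2762 + 36168 + 45594 + 248463 + 9252 = 342239 J = 342 kJ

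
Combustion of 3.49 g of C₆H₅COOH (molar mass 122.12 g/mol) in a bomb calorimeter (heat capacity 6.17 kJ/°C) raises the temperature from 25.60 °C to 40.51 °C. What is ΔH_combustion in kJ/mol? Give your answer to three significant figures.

ΔT = 40.51 − 25.60 = 14.91 °C
q_cal = C_cal × ΔT = 6.17 × 14.91 = 91.9947 kJ
n = 3.49 / 122.12 = 0.02858 mol
q_rxn = −q_cal = -91.9947 kJ
ΔH = -91.9947 / 0.02858 = -3219 kJ/mol

ΔH = -3220 kJ/mol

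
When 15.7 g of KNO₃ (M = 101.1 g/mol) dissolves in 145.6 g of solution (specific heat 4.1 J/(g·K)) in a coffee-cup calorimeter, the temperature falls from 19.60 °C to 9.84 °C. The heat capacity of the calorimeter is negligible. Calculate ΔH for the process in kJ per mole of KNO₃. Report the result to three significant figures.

ΔH = 37.5 kJ/mol

|ΔT| = |9.84 − 19.60| = 9.76 °C
|q_surr| = (145.6 × 4.1) × 9.76 = 596.96 × 9.76 = 5826 J
n(KNO₃) = 15.7 / 101.1 = 0.1553 mol
Temperature fell, so q_rxn = +|q_surr| = 5.826 kJ
ΔH = q_rxn / n = 37.51 kJ/mol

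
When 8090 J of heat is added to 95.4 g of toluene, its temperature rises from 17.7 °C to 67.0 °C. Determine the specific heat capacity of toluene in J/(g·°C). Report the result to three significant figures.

c = q / (m ΔT) = 8090 / (95.4 × 49.3)
c = 8090 / 4703.22 = 1.72 J/(g·°C)

c = 1.72 J/(g·°C)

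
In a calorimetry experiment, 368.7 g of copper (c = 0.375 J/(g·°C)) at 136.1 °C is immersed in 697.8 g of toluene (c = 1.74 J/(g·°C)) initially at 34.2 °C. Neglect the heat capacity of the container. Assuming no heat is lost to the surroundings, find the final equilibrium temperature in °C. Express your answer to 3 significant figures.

Heat lost by copper = heat gained by toluene.
(368.7)(0.375)(136.1 − T) = (697.8)(1.74)(T − 34.2)
138.2625 (136.1 − T) = 1214.172 (T − 34.2)
18818 − 138.2625 T = 1214.172 T − 41525
60343 = 1352.4345 T
T = 44.62 °C

T_f = 44.6 °C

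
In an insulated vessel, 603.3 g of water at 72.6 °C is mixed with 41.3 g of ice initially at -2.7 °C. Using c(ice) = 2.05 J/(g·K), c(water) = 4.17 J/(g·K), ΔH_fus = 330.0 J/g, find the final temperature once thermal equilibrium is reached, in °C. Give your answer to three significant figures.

Heat to bring ice to 0 °C and melt it: q₁ = 41.3×2.05×2.7 + 41.3×330.0 = 13858 J
Heat the water can supply cooling to 0 °C: 603.3×4.17×72.6 = 182644 J > q₁, so all ice melts.
Energy balance: 603.3×4.17×(72.6 − T) = 13858 + 41.3×4.17×(T − 0)
2515.761(72.6 − T) = 13858 + 172.221 T
182644 − 13858 = 2687.982 T
T = 168786 / 2687.982 = 62.79 °C

T_f = 62.8 °C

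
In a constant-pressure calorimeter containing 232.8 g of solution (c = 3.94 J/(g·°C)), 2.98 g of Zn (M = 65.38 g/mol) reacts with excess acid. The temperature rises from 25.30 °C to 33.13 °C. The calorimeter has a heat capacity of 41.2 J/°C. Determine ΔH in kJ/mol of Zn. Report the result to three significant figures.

ΔH = -165 kJ/mol

|ΔT| = |33.13 − 25.30| = 7.83 °C
|q_surr| = (232.8 × 3.94 + 41.2) × 7.83 = 958.432 × 7.83 = 7505 J
n(Zn) = 2.98 / 65.38 = 0.04558 mol
Temperature rose, so q_rxn = −|q_surr| = -7.505 kJ
ΔH = q_rxn / n = -164.7 kJ/mol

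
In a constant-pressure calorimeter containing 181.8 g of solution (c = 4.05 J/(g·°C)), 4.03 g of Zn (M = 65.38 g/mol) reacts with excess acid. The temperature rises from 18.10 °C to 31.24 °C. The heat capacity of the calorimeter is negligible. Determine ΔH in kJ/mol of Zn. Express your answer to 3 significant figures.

ΔH = -157 kJ/mol

|ΔT| = |31.24 − 18.10| = 13.14 °C
|q_surr| = (181.8 × 4.05) × 13.14 = 736.29 × 13.14 = 9675 J
n(Zn) = 4.03 / 65.38 = 0.06164 mol
Temperature rose, so q_rxn = −|q_surr| = -9.675 kJ
ΔH = q_rxn / n = -157.0 kJ/mol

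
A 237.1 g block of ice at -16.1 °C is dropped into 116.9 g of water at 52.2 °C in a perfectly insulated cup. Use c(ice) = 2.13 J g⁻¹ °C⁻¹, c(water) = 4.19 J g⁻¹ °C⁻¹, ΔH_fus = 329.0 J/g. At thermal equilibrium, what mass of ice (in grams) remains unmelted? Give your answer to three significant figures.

m_ice remaining = 184 g

Heat to warm all ice to 0 °C: 237.1×2.13×16.1 = 8130.9 J
Heat released by water cooling to 0 °C: 116.9×4.19×52.2 = 25568 J
25568 J < 8130.9 + 237.1×329.0 = 86136.8 J, so not all ice melts; final T = 0 °C.
Heat left for melting: 25568 − 8130.9 = 17437.1 J
Mass melted = 17437.1 / 329.0 = 53.00 g
Ice remaining = 237.1 − 53.00 = 184.10 g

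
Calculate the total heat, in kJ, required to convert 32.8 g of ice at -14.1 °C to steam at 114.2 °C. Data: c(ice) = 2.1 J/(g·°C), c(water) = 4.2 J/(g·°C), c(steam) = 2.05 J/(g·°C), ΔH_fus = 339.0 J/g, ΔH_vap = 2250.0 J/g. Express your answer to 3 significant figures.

q = 101 kJ

q1 (heat ice -14.1→0.0 °C): 32.8 × 2.1 × 14.1 = 971 J
q2 (melt at 0 °C): 32.8 × 339.0 = 11119 J
q3 (heat water 0.0→100.0 °C): 32.8 × 4.2 × 100.0 = 13776 J
q4 (vaporize at 100 °C): 32.8 × 2250.0 = 73800 J
q5 (heat steam 100.0→114.2 °C): 32.8 × 2.05 × 14.2 = 955 J
Total: 971 + 11119 + 13776 + 73800 + 955 = 100621 J = 101 kJ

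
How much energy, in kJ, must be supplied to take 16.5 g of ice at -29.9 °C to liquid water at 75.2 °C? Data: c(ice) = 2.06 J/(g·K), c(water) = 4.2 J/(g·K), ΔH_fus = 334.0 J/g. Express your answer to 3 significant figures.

q = 11.7 kJ

q1 (heat ice -29.9→0.0 °C): 16.5 × 2.06 × 29.9 = 1016 J
q2 (melt at 0 °C): 16.5 × 334.0 = 5511 J
q3 (heat water 0.0→75.2 °C): 16.5 × 4.2 × 75.2 = 5211 J
Total: 1016 + 5511 + 5211 = 11738 J = 11.7 kJ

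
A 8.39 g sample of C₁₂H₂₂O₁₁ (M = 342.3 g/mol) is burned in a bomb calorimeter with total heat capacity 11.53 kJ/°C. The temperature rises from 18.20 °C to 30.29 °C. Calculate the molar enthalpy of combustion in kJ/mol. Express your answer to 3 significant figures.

ΔH = -5690 kJ/mol

ΔT = 30.29 − 18.20 = 12.09 °C
q_cal = C_cal × ΔT = 11.53 × 12.09 = 139.3977 kJ
n = 8.39 / 342.3 = 0.02451 mol
q_rxn = −q_cal = -139.3977 kJ
ΔH = -139.3977 / 0.02451 = -5687 kJ/mol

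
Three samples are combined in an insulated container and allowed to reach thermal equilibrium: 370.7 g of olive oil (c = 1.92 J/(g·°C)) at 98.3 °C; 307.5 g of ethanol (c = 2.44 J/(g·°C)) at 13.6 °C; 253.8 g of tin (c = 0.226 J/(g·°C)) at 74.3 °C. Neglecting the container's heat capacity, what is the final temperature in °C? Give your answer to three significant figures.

Σ mᵢcᵢ(T − Tᵢ) = 0  ⇒  T = Σ mᵢcᵢTᵢ / Σ mᵢcᵢ
Σ mᵢcᵢ = 370.7×1.92 + 307.5×2.44 + 253.8×0.226 = 1519.4028
Σ mᵢcᵢTᵢ = 711.744×98.3 + 750.3×13.6 + 57.3588×74.3 = 84430
T = 84430 / 1519.4028 = 55.57 °C

T_f = 55.6 °C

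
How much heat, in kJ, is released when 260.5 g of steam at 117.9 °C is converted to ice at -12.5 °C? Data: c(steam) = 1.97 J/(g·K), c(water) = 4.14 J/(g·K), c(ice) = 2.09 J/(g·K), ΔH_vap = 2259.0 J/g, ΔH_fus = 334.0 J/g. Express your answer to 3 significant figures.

q1 (cool steam 117.9→100 °C): 260.5 × 1.97 × 17.9 = 9186 J
q2 (condense at 100 °C): 260.5 × 2259.0 = 588470 J
q3 (cool water 100→0 °C): 260.5 × 4.14 × 100.0 = 107847 J
q4 (freeze at 0 °C): 260.5 × 334.0 = 87007 J
q5 (cool ice 0→-12.5 °C): 260.5 × 2.09 × 12.5 = 6806 J
Total: 9186 + 588470 + 107847 + 87007 + 6806 = 799316 J = 799 kJ

q = 799 kJ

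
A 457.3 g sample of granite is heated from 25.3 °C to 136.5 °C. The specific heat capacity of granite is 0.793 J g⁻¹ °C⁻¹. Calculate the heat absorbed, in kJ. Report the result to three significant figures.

q = m c ΔT = 457.3 × 0.793 × (136.5 − 25.3)
q = 457.3 × 0.793 × 111.2 = 40330 J = 40.3 kJ

q = 40.3 kJ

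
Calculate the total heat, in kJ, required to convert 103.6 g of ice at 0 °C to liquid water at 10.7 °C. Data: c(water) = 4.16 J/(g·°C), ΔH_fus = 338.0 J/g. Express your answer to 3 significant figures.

q1 (melt at 0 °C): 103.6 × 338.0 = 35017 J
q2 (heat water 0.0→10.7 °C): 103.6 × 4.16 × 10.7 = 4611 J
Total: 35017 + 4611 = 39628 J = 39.6 kJ

q = 39.6 kJ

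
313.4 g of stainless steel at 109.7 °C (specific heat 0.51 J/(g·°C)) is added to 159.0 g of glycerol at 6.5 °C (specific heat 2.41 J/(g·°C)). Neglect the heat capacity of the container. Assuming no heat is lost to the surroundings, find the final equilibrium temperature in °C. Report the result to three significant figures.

Heat lost by stainless steel = heat gained by glycerol.
(313.4)(0.51)(109.7 − T) = (159.0)(2.41)(T − 6.5)
159.834 (109.7 − T) = 383.19 (T − 6.5)
17534 − 159.834 T = 383.19 T − 2490.7
20024.7 = 543.024 T
T = 36.88 °C

T_f = 36.9 °C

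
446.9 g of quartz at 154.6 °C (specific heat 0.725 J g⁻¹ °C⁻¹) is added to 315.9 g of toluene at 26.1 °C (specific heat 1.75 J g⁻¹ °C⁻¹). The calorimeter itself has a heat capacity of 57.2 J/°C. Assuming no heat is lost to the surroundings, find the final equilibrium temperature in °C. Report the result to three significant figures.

Heat lost by quartz = heat gained by toluene + calorimeter.
(446.9)(0.725)(154.6 − T) = [(315.9)(1.75) + 57.2](T − 26.1)
324.0025 (154.6 − T) = 610.025 (T − 26.1)
50091 − 324.0025 T = 610.025 T − 15922
66013 = 934.0275 T
T = 70.68 °C

T_f = 70.7 °C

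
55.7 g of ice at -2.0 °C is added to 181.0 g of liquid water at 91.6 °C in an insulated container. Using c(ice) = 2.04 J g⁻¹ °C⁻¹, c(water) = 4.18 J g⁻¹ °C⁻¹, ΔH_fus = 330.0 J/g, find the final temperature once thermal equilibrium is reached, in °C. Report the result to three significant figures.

Heat to bring ice to 0 °C and melt it: q₁ = 55.7×2.04×2.0 + 55.7×330.0 = 18608 J
Heat the water can supply cooling to 0 °C: 181.0×4.18×91.6 = 69302.7 J > q₁, so all ice melts.
Energy balance: 181.0×4.18×(91.6 − T) = 18608 + 55.7×4.18×(T − 0)
756.58(91.6 − T) = 18608 + 232.826 T
69302.7 − 18608 = 989.406 T
T = 50694.7 / 989.406 = 51.24 °C

T_f = 51.2 °C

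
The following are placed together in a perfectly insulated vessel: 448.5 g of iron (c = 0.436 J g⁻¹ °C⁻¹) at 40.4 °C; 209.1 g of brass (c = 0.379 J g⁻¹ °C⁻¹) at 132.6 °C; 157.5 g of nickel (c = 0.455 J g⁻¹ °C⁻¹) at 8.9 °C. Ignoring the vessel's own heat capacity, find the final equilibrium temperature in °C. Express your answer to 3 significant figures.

T_f = 55.0 °C

Σ mᵢcᵢ(T − Tᵢ) = 0  ⇒  T = Σ mᵢcᵢTᵢ / Σ mᵢcᵢ
Σ mᵢcᵢ = 448.5×0.436 + 209.1×0.379 + 157.5×0.455 = 346.4574
Σ mᵢcᵢTᵢ = 195.546×40.4 + 79.2489×132.6 + 71.6625×8.9 = 19046
T = 19046 / 346.4574 = 54.97 °C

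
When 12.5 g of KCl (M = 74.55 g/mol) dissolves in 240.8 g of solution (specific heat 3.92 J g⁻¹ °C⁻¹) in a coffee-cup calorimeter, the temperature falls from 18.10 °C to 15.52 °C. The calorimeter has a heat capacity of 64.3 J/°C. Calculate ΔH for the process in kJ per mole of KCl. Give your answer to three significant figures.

|ΔT| = |15.52 − 18.10| = 2.58 °C
|q_surr| = (240.8 × 3.92 + 64.3) × 2.58 = 1008.236 × 2.58 = 2601 J
n(KCl) = 12.5 / 74.55 = 0.1677 mol
Temperature fell, so q_rxn = +|q_surr| = 2.601 kJ
ΔH = q_rxn / n = 15.51 kJ/mol

ΔH = 15.5 kJ/mol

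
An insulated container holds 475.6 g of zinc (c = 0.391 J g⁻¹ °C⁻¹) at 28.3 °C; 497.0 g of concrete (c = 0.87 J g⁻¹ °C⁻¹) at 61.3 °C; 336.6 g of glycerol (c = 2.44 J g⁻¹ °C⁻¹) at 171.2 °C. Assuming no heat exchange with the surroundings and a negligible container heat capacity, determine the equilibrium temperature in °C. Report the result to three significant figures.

Σ mᵢcᵢ(T − Tᵢ) = 0  ⇒  T = Σ mᵢcᵢTᵢ / Σ mᵢcᵢ
Σ mᵢcᵢ = 475.6×0.391 + 497.0×0.87 + 336.6×2.44 = 1439.6536
Σ mᵢcᵢTᵢ = 185.9596×28.3 + 432.39×61.3 + 821.304×171.2 = 172380
T = 172380 / 1439.6536 = 119.7 °C

T_f = 120 °C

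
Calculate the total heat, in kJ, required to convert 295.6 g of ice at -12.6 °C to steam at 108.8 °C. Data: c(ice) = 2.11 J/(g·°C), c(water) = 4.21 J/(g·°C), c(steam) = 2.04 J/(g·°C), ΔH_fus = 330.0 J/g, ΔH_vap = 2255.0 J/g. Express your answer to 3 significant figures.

q1 (heat ice -12.6→0.0 °C): 295.6 × 2.11 × 12.6 = 7859 J
q2 (melt at 0 °C): 295.6 × 330.0 = 97548 J
q3 (heat water 0.0→100.0 °C): 295.6 × 4.21 × 100.0 = 124448 J
q4 (vaporize at 100 °C): 295.6 × 2255.0 = 666578 J
q5 (heat steam 100.0→108.8 °C): 295.6 × 2.04 × 8.8 = 5307 J
Total: 7859 + 97548 + 124448 + 666578 + 5307 = 901740 J = 902 kJ

q = 902 kJ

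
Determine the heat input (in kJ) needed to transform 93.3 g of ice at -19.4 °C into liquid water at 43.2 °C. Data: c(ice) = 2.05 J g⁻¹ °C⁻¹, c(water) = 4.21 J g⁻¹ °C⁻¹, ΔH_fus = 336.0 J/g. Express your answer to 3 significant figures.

q = 52.0 kJ

q1 (heat ice -19.4→0.0 °C): 93.3 × 2.05 × 19.4 = 3711 J
q2 (melt at 0 °C): 93.3 × 336.0 = 31349 J
q3 (heat water 0.0→43.2 °C): 93.3 × 4.21 × 43.2 = 16969 J
Total: 3711 + 31349 + 16969 = 52029 J = 52.0 kJ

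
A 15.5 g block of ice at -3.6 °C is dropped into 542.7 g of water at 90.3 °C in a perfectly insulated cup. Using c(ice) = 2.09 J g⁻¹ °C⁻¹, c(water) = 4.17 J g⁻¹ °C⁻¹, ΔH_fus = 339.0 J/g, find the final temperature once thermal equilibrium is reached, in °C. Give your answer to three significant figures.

T_f = 85.5 °C

Heat to bring ice to 0 °C and melt it: q₁ = 15.5×2.09×3.6 + 15.5×339.0 = 5371.1 J
Heat the water can supply cooling to 0 °C: 542.7×4.17×90.3 = 204354 J > q₁, so all ice melts.
Energy balance: 542.7×4.17×(90.3 − T) = 5371.1 + 15.5×4.17×(T − 0)
2263.059(90.3 − T) = 5371.1 + 64.635 T
204354 − 5371.1 = 2327.694 T
T = 198982.9 / 2327.694 = 85.48 °C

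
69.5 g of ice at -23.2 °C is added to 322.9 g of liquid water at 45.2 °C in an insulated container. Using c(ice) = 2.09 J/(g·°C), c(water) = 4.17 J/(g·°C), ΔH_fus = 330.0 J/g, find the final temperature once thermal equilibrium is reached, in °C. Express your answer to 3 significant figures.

T_f = 21.1 °C

Heat to bring ice to 0 °C and melt it: q₁ = 69.5×2.09×23.2 + 69.5×330.0 = 26305 J
Heat the water can supply cooling to 0 °C: 322.9×4.17×45.2 = 60861.5 J > q₁, so all ice melts.
Energy balance: 322.9×4.17×(45.2 − T) = 26305 + 69.5×4.17×(T − 0)
1346.493(45.2 − T) = 26305 + 289.815 T
60861.5 − 26305 = 1636.308 T
T = 34556.5 / 1636.308 = 21.12 °C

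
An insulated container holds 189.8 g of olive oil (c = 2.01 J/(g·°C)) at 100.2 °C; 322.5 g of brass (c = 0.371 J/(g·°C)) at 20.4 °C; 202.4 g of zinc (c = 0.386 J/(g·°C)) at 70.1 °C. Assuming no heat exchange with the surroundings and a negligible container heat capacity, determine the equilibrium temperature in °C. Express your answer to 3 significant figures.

T_f = 79.7 °C

Σ mᵢcᵢ(T − Tᵢ) = 0  ⇒  T = Σ mᵢcᵢTᵢ / Σ mᵢcᵢ
Σ mᵢcᵢ = 189.8×2.01 + 322.5×0.371 + 202.4×0.386 = 579.2719
Σ mᵢcᵢTᵢ = 381.498×100.2 + 119.6475×20.4 + 78.1264×70.1 = 46144
T = 46144 / 579.2719 = 79.66 °C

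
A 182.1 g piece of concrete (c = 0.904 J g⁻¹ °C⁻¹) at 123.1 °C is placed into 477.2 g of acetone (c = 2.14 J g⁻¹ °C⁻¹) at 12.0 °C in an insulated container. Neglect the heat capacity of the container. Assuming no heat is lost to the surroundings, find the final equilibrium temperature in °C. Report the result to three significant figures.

T_f = 27.4 °C

Heat lost by concrete = heat gained by acetone.
(182.1)(0.904)(123.1 − T) = (477.2)(2.14)(T − 12.0)
164.6184 (123.1 − T) = 1021.208 (T − 12.0)
20265 − 164.6184 T = 1021.208 T − 12254
32519 = 1185.8264 T
T = 27.42 °C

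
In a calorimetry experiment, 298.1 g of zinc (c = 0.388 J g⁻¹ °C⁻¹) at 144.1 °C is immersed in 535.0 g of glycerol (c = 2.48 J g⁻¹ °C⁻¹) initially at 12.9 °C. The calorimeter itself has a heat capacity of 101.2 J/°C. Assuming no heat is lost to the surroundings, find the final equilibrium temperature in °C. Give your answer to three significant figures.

T_f = 22.7 °C

Heat lost by zinc = heat gained by glycerol + calorimeter.
(298.1)(0.388)(144.1 − T) = [(535.0)(2.48) + 101.2](T − 12.9)
115.6628 (144.1 − T) = 1428.0 (T − 12.9)
16667 − 115.6628 T = 1428.0 T − 18421
35088 = 1543.6628 T
T = 22.73 °C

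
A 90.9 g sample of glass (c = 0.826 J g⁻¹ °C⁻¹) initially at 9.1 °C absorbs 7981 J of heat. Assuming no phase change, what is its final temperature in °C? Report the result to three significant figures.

T_f = 115 °C

ΔT = q / (m c) = 7981 / (90.9 × 0.826) = 106.3 °C
T_f = 9.1 + 106.3 = 115.4 °C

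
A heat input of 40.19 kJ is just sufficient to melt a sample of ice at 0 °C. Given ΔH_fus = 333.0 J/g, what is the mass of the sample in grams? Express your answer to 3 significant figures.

m = 121 g

m = q / ΔH_fus = 40190 J / 333.0 J/g = 121 g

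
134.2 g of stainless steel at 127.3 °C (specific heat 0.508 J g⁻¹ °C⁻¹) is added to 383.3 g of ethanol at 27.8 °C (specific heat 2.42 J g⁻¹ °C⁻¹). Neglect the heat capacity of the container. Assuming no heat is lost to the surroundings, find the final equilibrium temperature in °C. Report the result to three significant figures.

Heat lost by stainless steel = heat gained by ethanol.
(134.2)(0.508)(127.3 − T) = (383.3)(2.42)(T − 27.8)
68.1736 (127.3 − T) = 927.586 (T − 27.8)
8678.5 − 68.1736 T = 927.586 T − 25787
34465.5 = 995.7596 T
T = 34.61 °C

T_f = 34.6 °C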